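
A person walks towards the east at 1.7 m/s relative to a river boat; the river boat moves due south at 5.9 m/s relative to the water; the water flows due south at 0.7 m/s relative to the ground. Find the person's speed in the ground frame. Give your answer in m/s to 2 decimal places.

In east/north components (m/s): person relative to river boat = (1.700, 0.000); river boat relative to water = (0.000, -5.900); water relative to ground = (0.000, -0.700).
Sum = (1.700, -6.600) m/s.
Speed = |(1.700, -6.600)| = 6.815 m/s.

6.82 m/s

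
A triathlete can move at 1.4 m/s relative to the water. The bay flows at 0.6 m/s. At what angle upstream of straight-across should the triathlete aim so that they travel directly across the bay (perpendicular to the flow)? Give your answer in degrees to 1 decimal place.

To cancel the current, the upstream component of the triathlete's velocity must equal the flow: 1.4 sin θ = 0.6.
sin θ = 0.6 / 1.4 = 0.4286.
θ = arcsin(0.4286) = 25.377°.

25.4°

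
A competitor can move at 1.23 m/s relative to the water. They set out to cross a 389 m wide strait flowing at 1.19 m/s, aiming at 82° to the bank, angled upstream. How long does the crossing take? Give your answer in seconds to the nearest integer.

319 s

The component of the competitor's velocity perpendicular to the bank is 1.23 × sin 82° = 1.218 m/s.
The flow acts along the bank and has no component across it.
Time = 389 / 1.218 = 319.368 s.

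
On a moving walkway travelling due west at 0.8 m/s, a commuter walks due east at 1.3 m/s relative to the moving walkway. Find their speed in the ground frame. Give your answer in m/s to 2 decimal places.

0.50 m/s

Taking east as x and north as y: moving walkway velocity = (-0.800, 0.000) m/s; commuter velocity relative to moving walkway = (1.300, 0.000) m/s.
Velocity relative to ground = (-0.800, 0.000) + (1.300, 0.000) = (0.500, 0.000) m/s.
Speed = |(0.500, 0.000)| = 0.500 m/s.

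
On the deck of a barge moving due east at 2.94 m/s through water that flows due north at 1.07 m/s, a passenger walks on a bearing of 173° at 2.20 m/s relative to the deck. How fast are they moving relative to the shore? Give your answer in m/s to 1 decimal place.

3.4 m/s

In east/north components (m/s): passenger relative to barge = (0.268, -2.184); barge relative to water = (2.940, 0.000); water relative to ground = (0.000, 1.070).
Sum = (3.208, -1.114) m/s.
Speed = |(3.208, -1.114)| = 3.396 m/s.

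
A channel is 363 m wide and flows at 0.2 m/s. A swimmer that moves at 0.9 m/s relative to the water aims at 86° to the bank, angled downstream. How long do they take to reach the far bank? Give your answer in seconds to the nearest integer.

The component of the swimmer's velocity perpendicular to the bank is 0.9 × sin 86° = 0.898 m/s.
The current is parallel to the bank, so it does not affect the crossing time.
Time = 363 / 0.898 = 404.318 s.

404 s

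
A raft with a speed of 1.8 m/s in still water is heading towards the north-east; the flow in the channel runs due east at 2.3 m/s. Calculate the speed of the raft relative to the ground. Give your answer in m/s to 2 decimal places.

3.79 m/s

Taking east as x and north as y: velocity relative to the water = (1.273, 1.273) m/s; the water relative to ground = (2.300, 0.000) m/s.
Velocity relative to ground = (1.273, 1.273) + (2.300, 0.000) = (3.573, 1.273) m/s.
Speed = |(3.573, 1.273)| = 3.793 m/s.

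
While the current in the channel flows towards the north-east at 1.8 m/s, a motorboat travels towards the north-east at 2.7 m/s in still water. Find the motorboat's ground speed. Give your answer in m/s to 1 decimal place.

4.5 m/s

Taking east as x and north as y: velocity relative to the water = (1.909, 1.909) m/s; the water relative to ground = (1.273, 1.273) m/s.
Velocity relative to ground = (1.909, 1.909) + (1.273, 1.273) = (3.182, 3.182) m/s.
Speed = |(3.182, 3.182)| = 4.500 m/s.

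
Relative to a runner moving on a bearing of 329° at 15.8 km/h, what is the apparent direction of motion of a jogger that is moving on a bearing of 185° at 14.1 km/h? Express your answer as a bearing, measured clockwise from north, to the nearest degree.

Taking east as x and north as y: jogger velocity = (-1.229, -14.046) km/h; runner velocity = (-8.138, 13.543) km/h.
Velocity of jogger relative to runner = (-1.229, -14.046) − (-8.138, 13.543) = (6.909, -27.590) km/h.
Bearing = atan2(6.91, -27.59) = 165.94° clockwise from north.

166°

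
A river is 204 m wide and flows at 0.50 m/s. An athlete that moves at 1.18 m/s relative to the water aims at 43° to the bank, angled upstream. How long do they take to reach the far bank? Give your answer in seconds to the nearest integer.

253 s

The component of the athlete's velocity perpendicular to the bank is 1.18 × sin 43° = 0.805 m/s.
The current is parallel to the bank, so it does not affect the crossing time.
Time = 204 / 0.805 = 253.492 s.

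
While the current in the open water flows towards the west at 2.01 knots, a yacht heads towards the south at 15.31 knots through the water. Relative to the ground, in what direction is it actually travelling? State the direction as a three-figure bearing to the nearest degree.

Taking east as x and north as y: velocity relative to the water = (0.000, -15.310) knots; the water relative to ground = (-2.010, 0.000) knots.
Velocity relative to ground = (0.000, -15.310) + (-2.010, 0.000) = (-2.010, -15.310) knots.
Bearing = atan2(-2.01, -15.31) = 187.48° clockwise from north.

187°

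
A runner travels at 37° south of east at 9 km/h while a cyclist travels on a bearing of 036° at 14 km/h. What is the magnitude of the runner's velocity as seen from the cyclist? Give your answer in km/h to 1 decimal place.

16.8 km/h

Taking east as x and north as y: runner velocity = (7.188, -5.416) km/h; cyclist velocity = (8.229, 11.326) km/h.
Velocity of runner relative to cyclist = (7.188, -5.416) − (8.229, 11.326) = (-1.041, -16.743) km/h.
Magnitude = |(-1.041, -16.743)| = 16.775 km/h.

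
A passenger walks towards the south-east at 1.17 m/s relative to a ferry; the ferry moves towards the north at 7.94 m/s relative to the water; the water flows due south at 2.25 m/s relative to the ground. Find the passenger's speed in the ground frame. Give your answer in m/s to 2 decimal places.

4.93 m/s

In east/north components (m/s): passenger relative to ferry = (0.827, -0.827); ferry relative to water = (0.000, 7.940); water relative to ground = (0.000, -2.250).
Sum = (0.827, 4.863) m/s.
Speed = |(0.827, 4.863)| = 4.933 m/s.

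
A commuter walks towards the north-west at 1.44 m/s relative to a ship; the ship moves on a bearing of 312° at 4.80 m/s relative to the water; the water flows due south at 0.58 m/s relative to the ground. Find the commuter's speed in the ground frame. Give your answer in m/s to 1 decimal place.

5.9 m/s

In east/north components (m/s): commuter relative to ship = (-1.018, 1.018); ship relative to water = (-3.567, 3.212); water relative to ground = (0.000, -0.580).
Sum = (-4.585, 3.650) m/s.
Speed = |(-4.585, 3.650)| = 5.861 m/s.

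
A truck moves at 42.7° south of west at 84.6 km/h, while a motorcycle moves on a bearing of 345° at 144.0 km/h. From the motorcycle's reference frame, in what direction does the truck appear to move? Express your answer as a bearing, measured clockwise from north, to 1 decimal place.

187.2°

Taking east as x and north as y: truck velocity = (-62.174, -57.372) km/h; motorcycle velocity = (-37.270, 139.093) km/h.
Velocity of truck relative to motorcycle = (-62.174, -57.372) − (-37.270, 139.093) = (-24.904, -196.466) km/h.
Bearing = atan2(-24.90, -196.47) = 187.22° clockwise from north.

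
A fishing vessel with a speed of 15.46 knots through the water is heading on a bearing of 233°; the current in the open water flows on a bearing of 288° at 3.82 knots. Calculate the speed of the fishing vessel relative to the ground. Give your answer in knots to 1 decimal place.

17.9 knots

Taking east as x and north as y: velocity relative to the water = (-12.347, -9.304) knots; the water relative to ground = (-3.633, 1.180) knots.
Velocity relative to ground = (-12.347, -9.304) + (-3.633, 1.180) = (-15.980, -8.124) knots.
Speed = |(-15.980, -8.124)| = 17.926 knots.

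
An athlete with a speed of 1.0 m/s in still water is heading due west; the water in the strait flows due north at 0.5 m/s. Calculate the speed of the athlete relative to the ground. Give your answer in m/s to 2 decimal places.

Taking east as x and north as y: velocity relative to the water = (-1.000, 0.000) m/s; the water relative to ground = (0.000, 0.500) m/s.
Velocity relative to ground = (-1.000, 0.000) + (0.000, 0.500) = (-1.000, 0.500) m/s.
Speed = |(-1.000, 0.500)| = 1.118 m/s.

1.12 m/s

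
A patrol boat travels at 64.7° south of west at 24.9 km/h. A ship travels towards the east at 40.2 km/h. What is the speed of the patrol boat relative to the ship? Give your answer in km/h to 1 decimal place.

55.6 km/h

Taking east as x and north as y: patrol boat velocity = (-10.641, -22.512) km/h; ship velocity = (40.200, 0.000) km/h.
Velocity of patrol boat relative to ship = (-10.641, -22.512) − (40.200, 0.000) = (-50.841, -22.512) km/h.
Magnitude = |(-50.841, -22.512)| = 55.602 km/h.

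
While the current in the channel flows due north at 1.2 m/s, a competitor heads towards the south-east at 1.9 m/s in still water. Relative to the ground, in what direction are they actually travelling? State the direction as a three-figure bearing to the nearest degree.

096°

Taking east as x and north as y: velocity relative to the water = (1.344, -1.344) m/s; the water relative to ground = (0.000, 1.200) m/s.
Velocity relative to ground = (1.344, -1.344) + (0.000, 1.200) = (1.344, -0.144) m/s.
Bearing = atan2(1.34, -0.14) = 96.10° clockwise from north.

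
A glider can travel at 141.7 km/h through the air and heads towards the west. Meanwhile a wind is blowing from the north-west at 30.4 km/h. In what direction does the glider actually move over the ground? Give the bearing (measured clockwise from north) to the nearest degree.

Taking east as x and north as y: velocity relative to the air = (-141.700, 0.000) km/h; the air relative to ground = (21.496, -21.496) km/h.
Velocity relative to ground = (-141.700, 0.000) + (21.496, -21.496) = (-120.204, -21.496) km/h.
Bearing = atan2(-120.20, -21.50) = 259.86° clockwise from north.

260°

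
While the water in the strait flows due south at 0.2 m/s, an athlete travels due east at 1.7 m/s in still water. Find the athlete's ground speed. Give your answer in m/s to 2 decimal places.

Taking east as x and north as y: velocity relative to the water = (1.700, 0.000) m/s; the water relative to ground = (0.000, -0.200) m/s.
Velocity relative to ground = (1.700, 0.000) + (0.000, -0.200) = (1.700, -0.200) m/s.
Speed = |(1.700, -0.200)| = 1.712 m/s.

1.71 m/s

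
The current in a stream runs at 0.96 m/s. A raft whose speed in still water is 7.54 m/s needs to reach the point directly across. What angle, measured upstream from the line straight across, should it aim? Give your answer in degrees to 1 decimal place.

To cancel the current, the upstream component of the raft's velocity must equal the flow: 7.54 sin θ = 0.96.
sin θ = 0.96 / 7.54 = 0.1273.
θ = arcsin(0.1273) = 7.315°.

7.3°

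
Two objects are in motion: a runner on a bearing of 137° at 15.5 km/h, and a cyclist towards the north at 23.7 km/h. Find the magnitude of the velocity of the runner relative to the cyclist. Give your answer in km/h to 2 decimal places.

36.60 km/h

Taking east as x and north as y: runner velocity = (10.571, -11.336) km/h; cyclist velocity = (0.000, 23.700) km/h.
Velocity of runner relative to cyclist = (10.571, -11.336) − (0.000, 23.700) = (10.571, -35.036) km/h.
Magnitude = |(10.571, -35.036)| = 36.596 km/h.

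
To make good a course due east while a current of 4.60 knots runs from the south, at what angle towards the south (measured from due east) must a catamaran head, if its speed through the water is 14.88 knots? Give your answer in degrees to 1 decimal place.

18.0°

The current pushes perpendicular to the desired track; the heading must have a component into the current equal to 4.60 knots: 14.88 sin θ = 4.60.
sin θ = 0.3091, so θ = 18.007°.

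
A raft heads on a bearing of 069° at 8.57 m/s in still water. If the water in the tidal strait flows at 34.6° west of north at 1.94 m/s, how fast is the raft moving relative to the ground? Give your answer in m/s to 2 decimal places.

Taking east as x and north as y: velocity relative to the water = (8.001, 3.071) m/s; the water relative to ground = (-1.102, 1.597) m/s.
Velocity relative to ground = (8.001, 3.071) + (-1.102, 1.597) = (6.899, 4.668) m/s.
Speed = |(6.899, 4.668)| = 8.330 m/s.

8.33 m/s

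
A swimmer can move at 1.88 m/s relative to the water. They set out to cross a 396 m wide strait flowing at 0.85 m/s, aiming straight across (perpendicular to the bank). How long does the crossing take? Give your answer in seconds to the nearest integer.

211 s

The component of the swimmer's velocity perpendicular to the bank is 1.88 m/s.
The flow acts along the bank and has no component across it.
Time = 396 / 1.880 = 210.638 s.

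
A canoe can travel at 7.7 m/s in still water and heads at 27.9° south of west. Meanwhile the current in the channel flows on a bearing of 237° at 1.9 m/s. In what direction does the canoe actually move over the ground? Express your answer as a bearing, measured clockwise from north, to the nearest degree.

Taking east as x and north as y: velocity relative to the water = (-6.805, -3.603) m/s; the water relative to ground = (-1.593, -1.035) m/s.
Velocity relative to ground = (-6.805, -3.603) + (-1.593, -1.035) = (-8.398, -4.638) m/s.
Bearing = atan2(-8.40, -4.64) = 241.09° clockwise from north.

241°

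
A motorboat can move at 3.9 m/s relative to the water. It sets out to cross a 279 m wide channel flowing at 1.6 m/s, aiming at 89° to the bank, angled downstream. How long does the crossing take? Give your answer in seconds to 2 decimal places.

71.55 s

The component of the motorboat's velocity perpendicular to the bank is 3.9 × sin 89° = 3.899 m/s.
The current is parallel to the bank, so it does not affect the crossing time.
Time = 279 / 3.899 = 71.549 s.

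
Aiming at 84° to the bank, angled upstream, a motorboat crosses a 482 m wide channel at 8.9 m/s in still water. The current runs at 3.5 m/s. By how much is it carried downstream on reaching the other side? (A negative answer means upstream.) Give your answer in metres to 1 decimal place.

Perpendicular speed = 8.851 m/s; crossing time = 482 / 8.851 = 54.456 s.
Net downstream speed = 2.570 m/s.
Drift = 2.570 × 54.456 = 139.934 m (downstream).

139.9 m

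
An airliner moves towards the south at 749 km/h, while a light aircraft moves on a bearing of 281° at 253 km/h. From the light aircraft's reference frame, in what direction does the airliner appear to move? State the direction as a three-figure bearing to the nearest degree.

163°

Taking east as x and north as y: airliner velocity = (0.000, -749.000) km/h; light aircraft velocity = (-248.352, 48.275) km/h.
Velocity of airliner relative to light aircraft = (0.000, -749.000) − (-248.352, 48.275) = (248.352, -797.275) km/h.
Bearing = atan2(248.35, -797.27) = 162.70° clockwise from north.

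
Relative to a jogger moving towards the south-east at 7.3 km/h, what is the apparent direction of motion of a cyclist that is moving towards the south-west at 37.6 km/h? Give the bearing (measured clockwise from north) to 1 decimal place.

Taking east as x and north as y: cyclist velocity = (-26.587, -26.587) km/h; jogger velocity = (5.162, -5.162) km/h.
Velocity of cyclist relative to jogger = (-26.587, -26.587) − (5.162, -5.162) = (-31.749, -21.425) km/h.
Bearing = atan2(-31.75, -21.43) = 235.99° clockwise from north.

236.0°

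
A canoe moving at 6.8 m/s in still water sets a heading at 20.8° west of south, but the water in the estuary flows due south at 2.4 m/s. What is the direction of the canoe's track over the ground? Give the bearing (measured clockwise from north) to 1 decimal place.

195.4°

Taking east as x and north as y: velocity relative to the water = (-2.415, -6.357) m/s; the water relative to ground = (0.000, -2.400) m/s.
Velocity relative to ground = (-2.415, -6.357) + (0.000, -2.400) = (-2.415, -8.757) m/s.
Bearing = atan2(-2.41, -8.76) = 195.42° clockwise from north.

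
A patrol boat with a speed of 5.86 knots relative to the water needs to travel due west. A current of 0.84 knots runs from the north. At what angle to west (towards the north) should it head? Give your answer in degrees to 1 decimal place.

8.2°

The current pushes perpendicular to the desired track; the heading must have a component into the current equal to 0.84 knots: 5.86 sin θ = 0.84.
sin θ = 0.1433, so θ = 8.241°.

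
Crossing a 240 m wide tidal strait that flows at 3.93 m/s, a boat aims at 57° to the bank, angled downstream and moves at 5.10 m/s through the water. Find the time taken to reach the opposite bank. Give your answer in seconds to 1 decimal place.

The component of the boat's velocity perpendicular to the bank is 5.10 × sin 57° = 4.277 m/s.
The flow acts along the bank and has no component across it.
Time = 240 / 4.277 = 56.111 s.

56.1 s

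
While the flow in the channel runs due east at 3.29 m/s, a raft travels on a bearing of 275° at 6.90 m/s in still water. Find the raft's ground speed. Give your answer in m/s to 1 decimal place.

3.6 m/s

Taking east as x and north as y: velocity relative to the water = (-6.874, 0.601) m/s; the water relative to ground = (3.290, 0.000) m/s.
Velocity relative to ground = (-6.874, 0.601) + (3.290, 0.000) = (-3.584, 0.601) m/s.
Speed = |(-3.584, 0.601)| = 3.634 m/s.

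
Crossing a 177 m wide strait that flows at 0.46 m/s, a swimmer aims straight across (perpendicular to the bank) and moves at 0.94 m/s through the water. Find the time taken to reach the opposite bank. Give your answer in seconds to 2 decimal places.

188.30 s

The component of the swimmer's velocity perpendicular to the bank is 0.94 m/s.
Only the cross-stream component determines the crossing time; the current contributes nothing perpendicular to the bank.
Time = 177 / 0.940 = 188.298 s.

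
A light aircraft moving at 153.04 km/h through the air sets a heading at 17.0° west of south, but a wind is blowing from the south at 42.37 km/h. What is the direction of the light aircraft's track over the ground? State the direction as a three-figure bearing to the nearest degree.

203°

Taking east as x and north as y: velocity relative to the air = (-44.745, -146.353) km/h; the air relative to ground = (0.000, 42.370) km/h.
Velocity relative to ground = (-44.745, -146.353) + (0.000, 42.370) = (-44.745, -103.983) km/h.
Bearing = atan2(-44.74, -103.98) = 203.28° clockwise from north.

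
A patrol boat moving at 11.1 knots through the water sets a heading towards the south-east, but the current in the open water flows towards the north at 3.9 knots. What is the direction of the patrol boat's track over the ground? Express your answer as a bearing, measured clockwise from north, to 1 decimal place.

Taking east as x and north as y: velocity relative to the water = (7.849, -7.849) knots; the water relative to ground = (0.000, 3.900) knots.
Velocity relative to ground = (7.849, -7.849) + (0.000, 3.900) = (7.849, -3.949) knots.
Bearing = atan2(7.85, -3.95) = 116.71° clockwise from north.

116.7°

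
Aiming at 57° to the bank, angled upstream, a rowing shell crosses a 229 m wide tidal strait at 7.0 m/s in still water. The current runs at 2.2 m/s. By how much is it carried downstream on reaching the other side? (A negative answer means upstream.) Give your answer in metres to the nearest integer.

Perpendicular speed = 5.871 m/s; crossing time = 229 / 5.871 = 39.007 s.
Net downstream speed = -1.612 m/s.
Drift = -1.612 × 39.007 = -62.898 m (upstream).

-63 m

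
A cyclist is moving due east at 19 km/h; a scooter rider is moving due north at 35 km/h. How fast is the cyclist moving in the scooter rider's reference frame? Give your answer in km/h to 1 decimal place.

Taking east as x and north as y: cyclist velocity = (19.000, 0.000) km/h; scooter rider velocity = (0.000, 35.000) km/h.
Velocity of cyclist relative to scooter rider = (19.000, 0.000) − (0.000, 35.000) = (19.000, -35.000) km/h.
Magnitude = |(19.000, -35.000)| = 39.825 km/h.

39.8 km/h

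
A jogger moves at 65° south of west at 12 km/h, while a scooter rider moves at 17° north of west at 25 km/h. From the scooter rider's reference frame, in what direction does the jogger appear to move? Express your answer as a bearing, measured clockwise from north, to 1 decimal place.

134.0°

Taking east as x and north as y: jogger velocity = (-5.071, -10.876) km/h; scooter rider velocity = (-23.908, 7.309) km/h.
Velocity of jogger relative to scooter rider = (-5.071, -10.876) − (-23.908, 7.309) = (18.836, -18.185) km/h.
Bearing = atan2(18.84, -18.18) = 133.99° clockwise from north.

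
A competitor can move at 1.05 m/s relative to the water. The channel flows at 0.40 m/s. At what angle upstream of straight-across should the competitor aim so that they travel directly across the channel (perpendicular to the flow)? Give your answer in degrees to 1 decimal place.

22.4°

To cancel the current, the upstream component of the competitor's velocity must equal the flow: 1.05 sin θ = 0.40.
sin θ = 0.40 / 1.05 = 0.3810.
θ = arcsin(0.3810) = 22.393°.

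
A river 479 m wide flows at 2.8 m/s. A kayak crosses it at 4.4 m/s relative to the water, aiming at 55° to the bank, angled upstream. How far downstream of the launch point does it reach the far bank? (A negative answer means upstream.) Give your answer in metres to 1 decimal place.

Perpendicular speed = 3.604 m/s; crossing time = 479 / 3.604 = 132.898 s.
Net downstream speed = 0.276 m/s.
Drift = 0.276 × 132.898 = 36.715 m (downstream).

36.7 m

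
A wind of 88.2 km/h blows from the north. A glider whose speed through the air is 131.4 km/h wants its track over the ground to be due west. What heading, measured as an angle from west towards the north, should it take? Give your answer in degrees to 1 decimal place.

The wind pushes perpendicular to the desired track; the heading must have a component into the wind equal to 88.2 km/h: 131.4 sin θ = 88.2.
sin θ = 0.6712, so θ = 42.162°.

42.2°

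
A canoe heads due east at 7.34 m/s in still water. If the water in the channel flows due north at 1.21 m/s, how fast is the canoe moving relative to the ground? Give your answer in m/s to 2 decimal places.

Taking east as x and north as y: velocity relative to the water = (7.340, 0.000) m/s; the water relative to ground = (0.000, 1.210) m/s.
Velocity relative to ground = (7.340, 0.000) + (0.000, 1.210) = (7.340, 1.210) m/s.
Speed = |(7.340, 1.210)| = 7.439 m/s.

7.44 m/s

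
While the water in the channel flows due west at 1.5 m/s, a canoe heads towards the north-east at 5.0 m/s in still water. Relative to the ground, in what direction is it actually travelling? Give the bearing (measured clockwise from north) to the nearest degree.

030°

Taking east as x and north as y: velocity relative to the water = (3.536, 3.536) m/s; the water relative to ground = (-1.500, 0.000) m/s.
Velocity relative to ground = (3.536, 3.536) + (-1.500, 0.000) = (2.036, 3.536) m/s.
Bearing = atan2(2.04, 3.54) = 29.93° clockwise from north.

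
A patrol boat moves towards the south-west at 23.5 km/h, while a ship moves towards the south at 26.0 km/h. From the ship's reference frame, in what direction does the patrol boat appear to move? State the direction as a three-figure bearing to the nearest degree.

Taking east as x and north as y: patrol boat velocity = (-16.617, -16.617) km/h; ship velocity = (0.000, -26.000) km/h.
Velocity of patrol boat relative to ship = (-16.617, -16.617) − (0.000, -26.000) = (-16.617, 9.383) km/h.
Bearing = atan2(-16.62, 9.38) = 299.45° clockwise from north.

299°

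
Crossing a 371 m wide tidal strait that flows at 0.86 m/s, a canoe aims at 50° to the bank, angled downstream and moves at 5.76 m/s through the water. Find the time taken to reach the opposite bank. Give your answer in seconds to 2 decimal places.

84.08 s

The component of the canoe's velocity perpendicular to the bank is 5.76 × sin 50° = 4.412 m/s.
The flow acts along the bank and has no component across it.
Time = 371 / 4.412 = 84.081 s.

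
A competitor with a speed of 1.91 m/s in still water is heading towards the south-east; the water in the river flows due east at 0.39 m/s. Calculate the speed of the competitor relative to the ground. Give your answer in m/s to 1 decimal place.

Taking east as x and north as y: velocity relative to the water = (1.351, -1.351) m/s; the water relative to ground = (0.390, 0.000) m/s.
Velocity relative to ground = (1.351, -1.351) + (0.390, 0.000) = (1.741, -1.351) m/s.
Speed = |(1.741, -1.351)| = 2.203 m/s.

2.2 m/s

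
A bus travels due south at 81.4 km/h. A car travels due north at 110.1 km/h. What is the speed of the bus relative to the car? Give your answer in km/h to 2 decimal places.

Taking east as x and north as y: bus velocity = (0.000, -81.400) km/h; car velocity = (0.000, 110.100) km/h.
Velocity of bus relative to car = (0.000, -81.400) − (0.000, 110.100) = (0.000, -191.500) km/h.
Magnitude = |(0.000, -191.500)| = 191.500 km/h.

191.50 km/h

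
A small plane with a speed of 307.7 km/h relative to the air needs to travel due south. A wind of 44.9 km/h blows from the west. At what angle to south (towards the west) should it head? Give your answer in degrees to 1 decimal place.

The wind pushes perpendicular to the desired track; the heading must have a component into the wind equal to 44.9 km/h: 307.7 sin θ = 44.9.
sin θ = 0.1459, so θ = 8.391°.

8.4°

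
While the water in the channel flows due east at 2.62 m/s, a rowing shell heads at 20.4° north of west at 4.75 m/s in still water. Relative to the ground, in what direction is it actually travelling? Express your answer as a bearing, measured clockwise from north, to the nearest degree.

Taking east as x and north as y: velocity relative to the water = (-4.452, 1.656) m/s; the water relative to ground = (2.620, 0.000) m/s.
Velocity relative to ground = (-4.452, 1.656) + (2.620, 0.000) = (-1.832, 1.656) m/s.
Bearing = atan2(-1.83, 1.66) = 312.11° clockwise from north.

312°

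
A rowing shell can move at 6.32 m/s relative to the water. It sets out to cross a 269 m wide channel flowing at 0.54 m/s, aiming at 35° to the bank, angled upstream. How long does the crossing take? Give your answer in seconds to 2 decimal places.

74.21 s

The component of the rowing shell's velocity perpendicular to the bank is 6.32 × sin 35° = 3.625 m/s.
The flow acts along the bank and has no component across it.
Time = 269 / 3.625 = 74.207 s.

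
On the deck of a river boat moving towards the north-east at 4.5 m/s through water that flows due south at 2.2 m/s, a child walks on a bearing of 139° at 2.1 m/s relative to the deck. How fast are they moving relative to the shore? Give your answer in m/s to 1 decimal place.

4.6 m/s

In east/north components (m/s): child relative to river boat = (1.378, -1.585); river boat relative to water = (3.182, 3.182); water relative to ground = (0.000, -2.200).
Sum = (4.560, -0.603) m/s.
Speed = |(4.560, -0.603)| = 4.599 m/s.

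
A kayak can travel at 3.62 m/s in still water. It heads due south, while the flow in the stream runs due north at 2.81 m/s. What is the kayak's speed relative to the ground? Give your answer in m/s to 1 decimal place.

0.8 m/s

Taking east as x and north as y: velocity relative to the water = (0.000, -3.620) m/s; the water relative to ground = (0.000, 2.810) m/s.
Velocity relative to ground = (0.000, -3.620) + (0.000, 2.810) = (0.000, -0.810) m/s.
Speed = |(0.000, -0.810)| = 0.810 m/s.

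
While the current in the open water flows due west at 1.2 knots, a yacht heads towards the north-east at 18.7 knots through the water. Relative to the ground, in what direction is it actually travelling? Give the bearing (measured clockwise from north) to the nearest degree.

042°

Taking east as x and north as y: velocity relative to the water = (13.223, 13.223) knots; the water relative to ground = (-1.200, 0.000) knots.
Velocity relative to ground = (13.223, 13.223) + (-1.200, 0.000) = (12.023, 13.223) knots.
Bearing = atan2(12.02, 13.22) = 42.28° clockwise from north.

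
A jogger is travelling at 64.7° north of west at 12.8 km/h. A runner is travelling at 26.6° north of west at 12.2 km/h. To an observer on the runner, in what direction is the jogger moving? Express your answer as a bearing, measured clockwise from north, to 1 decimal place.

041.7°

Taking east as x and north as y: jogger velocity = (-5.470, 11.572) km/h; runner velocity = (-10.909, 5.463) km/h.
Velocity of jogger relative to runner = (-5.470, 11.572) − (-10.909, 5.463) = (5.439, 6.110) km/h.
Bearing = atan2(5.44, 6.11) = 41.67° clockwise from north.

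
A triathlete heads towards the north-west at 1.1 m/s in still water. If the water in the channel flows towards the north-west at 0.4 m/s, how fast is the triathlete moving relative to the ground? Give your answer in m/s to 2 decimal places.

1.50 m/s

Taking east as x and north as y: velocity relative to the water = (-0.778, 0.778) m/s; the water relative to ground = (-0.283, 0.283) m/s.
Velocity relative to ground = (-0.778, 0.778) + (-0.283, 0.283) = (-1.061, 1.061) m/s.
Speed = |(-1.061, 1.061)| = 1.500 m/s.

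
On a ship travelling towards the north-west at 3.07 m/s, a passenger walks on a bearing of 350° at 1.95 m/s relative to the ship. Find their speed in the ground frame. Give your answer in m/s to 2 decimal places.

4.80 m/s

Taking east as x and north as y: ship velocity = (-2.171, 2.171) m/s; passenger velocity relative to ship = (-0.339, 1.920) m/s.
Velocity relative to ground = (-2.171, 2.171) + (-0.339, 1.920) = (-2.509, 4.091) m/s.
Speed = |(-2.509, 4.091)| = 4.799 m/s.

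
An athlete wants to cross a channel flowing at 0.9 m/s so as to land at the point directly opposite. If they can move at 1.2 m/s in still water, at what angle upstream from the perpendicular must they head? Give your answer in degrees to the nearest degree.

To cancel the current, the upstream component of the athlete's velocity must equal the flow: 1.2 sin θ = 0.9.
sin θ = 0.9 / 1.2 = 0.7500.
θ = arcsin(0.7500) = 48.590°.

49°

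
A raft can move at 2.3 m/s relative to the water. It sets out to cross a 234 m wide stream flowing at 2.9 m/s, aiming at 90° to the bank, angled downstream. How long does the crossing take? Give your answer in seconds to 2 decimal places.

The component of the raft's velocity perpendicular to the bank is 2.3 m/s.
Only the cross-stream component determines the crossing time; the current contributes nothing perpendicular to the bank.
Time = 234 / 2.300 = 101.739 s.

101.74 s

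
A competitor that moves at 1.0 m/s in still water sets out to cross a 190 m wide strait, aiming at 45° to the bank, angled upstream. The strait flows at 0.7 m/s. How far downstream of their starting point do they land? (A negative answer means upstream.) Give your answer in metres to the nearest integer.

Perpendicular speed = 0.707 m/s; crossing time = 190 / 0.707 = 268.701 s.
Net downstream speed = -0.007 m/s.
Drift = -0.007 × 268.701 = -1.910 m (upstream).

-2 m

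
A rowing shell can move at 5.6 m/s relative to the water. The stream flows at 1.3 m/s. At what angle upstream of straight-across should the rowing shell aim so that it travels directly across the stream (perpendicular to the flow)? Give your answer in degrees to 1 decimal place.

13.4°

To cancel the current, the upstream component of the rowing shell's velocity must equal the flow: 5.6 sin θ = 1.3.
sin θ = 1.3 / 5.6 = 0.2321.
θ = arcsin(0.2321) = 13.423°.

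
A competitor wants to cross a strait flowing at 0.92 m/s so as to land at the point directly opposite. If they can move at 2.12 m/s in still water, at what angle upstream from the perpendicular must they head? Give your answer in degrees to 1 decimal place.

To cancel the current, the upstream component of the competitor's velocity must equal the flow: 2.12 sin θ = 0.92.
sin θ = 0.92 / 2.12 = 0.4340.
θ = arcsin(0.4340) = 25.719°.

25.7°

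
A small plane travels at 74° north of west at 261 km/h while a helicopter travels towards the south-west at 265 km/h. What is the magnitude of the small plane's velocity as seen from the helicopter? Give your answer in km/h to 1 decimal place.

453.2 km/h

Taking east as x and north as y: small plane velocity = (-71.941, 250.889) km/h; helicopter velocity = (-187.383, -187.383) km/h.
Velocity of small plane relative to helicopter = (-71.941, 250.889) − (-187.383, -187.383) = (115.442, 438.273) km/h.
Magnitude = |(115.442, 438.273)| = 453.221 km/h.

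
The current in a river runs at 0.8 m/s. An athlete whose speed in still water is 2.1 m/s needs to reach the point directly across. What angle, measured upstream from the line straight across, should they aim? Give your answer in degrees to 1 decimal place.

To cancel the current, the upstream component of the athlete's velocity must equal the flow: 2.1 sin θ = 0.8.
sin θ = 0.8 / 2.1 = 0.3810.
θ = arcsin(0.3810) = 22.393°.

22.4°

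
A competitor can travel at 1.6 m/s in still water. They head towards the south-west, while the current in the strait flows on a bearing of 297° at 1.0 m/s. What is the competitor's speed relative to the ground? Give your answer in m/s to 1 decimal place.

Taking east as x and north as y: velocity relative to the water = (-1.131, -1.131) m/s; the water relative to ground = (-0.891, 0.454) m/s.
Velocity relative to ground = (-1.131, -1.131) + (-0.891, 0.454) = (-2.022, -0.677) m/s.
Speed = |(-2.022, -0.677)| = 2.133 m/s.

2.1 m/s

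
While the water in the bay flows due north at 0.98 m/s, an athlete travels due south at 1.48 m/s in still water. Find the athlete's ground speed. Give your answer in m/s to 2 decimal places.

0.50 m/s

Taking east as x and north as y: velocity relative to the water = (0.000, -1.480) m/s; the water relative to ground = (0.000, 0.980) m/s.
Velocity relative to ground = (0.000, -1.480) + (0.000, 0.980) = (0.000, -0.500) m/s.
Speed = |(0.000, -0.500)| = 0.500 m/s.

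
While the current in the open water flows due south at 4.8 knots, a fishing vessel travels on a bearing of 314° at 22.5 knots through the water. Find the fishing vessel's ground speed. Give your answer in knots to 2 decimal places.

19.47 knots

Taking east as x and north as y: velocity relative to the water = (-16.185, 15.630) knots; the water relative to ground = (0.000, -4.800) knots.
Velocity relative to ground = (-16.185, 15.630) + (0.000, -4.800) = (-16.185, 10.830) knots.
Speed = |(-16.185, 10.830)| = 19.474 knots.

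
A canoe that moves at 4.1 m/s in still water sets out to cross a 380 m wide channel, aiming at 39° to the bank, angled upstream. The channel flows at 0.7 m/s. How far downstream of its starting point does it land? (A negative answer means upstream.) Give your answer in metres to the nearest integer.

-366 m

Perpendicular speed = 2.580 m/s; crossing time = 380 / 2.580 = 147.275 s.
Net downstream speed = -2.486 m/s.
Drift = -2.486 × 147.275 = -366.169 m (upstream).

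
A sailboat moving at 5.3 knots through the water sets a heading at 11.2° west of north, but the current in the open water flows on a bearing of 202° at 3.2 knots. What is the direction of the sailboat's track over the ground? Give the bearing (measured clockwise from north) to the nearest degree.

Taking east as x and north as y: velocity relative to the water = (-1.029, 5.199) knots; the water relative to ground = (-1.199, -2.967) knots.
Velocity relative to ground = (-1.029, 5.199) + (-1.199, -2.967) = (-2.228, 2.232) knots.
Bearing = atan2(-2.23, 2.23) = 315.05° clockwise from north.

315°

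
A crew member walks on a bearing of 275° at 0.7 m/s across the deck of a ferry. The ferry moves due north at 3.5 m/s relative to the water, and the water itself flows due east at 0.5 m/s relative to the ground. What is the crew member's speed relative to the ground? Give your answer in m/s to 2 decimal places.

3.57 m/s

In east/north components (m/s): crew member relative to ferry = (-0.697, 0.061); ferry relative to water = (0.000, 3.500); water relative to ground = (0.500, 0.000).
Sum = (-0.197, 3.561) m/s.
Speed = |(-0.197, 3.561)| = 3.566 m/s.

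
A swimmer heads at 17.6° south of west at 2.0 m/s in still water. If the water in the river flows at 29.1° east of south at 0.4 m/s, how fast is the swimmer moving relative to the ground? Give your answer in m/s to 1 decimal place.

2.0 m/s

Taking east as x and north as y: velocity relative to the water = (-1.906, -0.605) m/s; the water relative to ground = (0.195, -0.350) m/s.
Velocity relative to ground = (-1.906, -0.605) + (0.195, -0.350) = (-1.712, -0.954) m/s.
Speed = |(-1.712, -0.954)| = 1.960 m/s.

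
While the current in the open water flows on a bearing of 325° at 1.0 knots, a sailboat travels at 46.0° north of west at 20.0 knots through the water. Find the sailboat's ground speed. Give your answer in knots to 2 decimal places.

Taking east as x and north as y: velocity relative to the water = (-13.893, 14.387) knots; the water relative to ground = (-0.574, 0.819) knots.
Velocity relative to ground = (-13.893, 14.387) + (-0.574, 0.819) = (-14.467, 15.206) knots.
Speed = |(-14.467, 15.206)| = 20.988 knots.

20.99 knots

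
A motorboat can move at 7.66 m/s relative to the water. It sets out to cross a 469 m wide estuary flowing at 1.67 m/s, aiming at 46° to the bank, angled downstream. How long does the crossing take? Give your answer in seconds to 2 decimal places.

The component of the motorboat's velocity perpendicular to the bank is 7.66 × sin 46° = 5.510 m/s.
The flow acts along the bank and has no component across it.
Time = 469 / 5.510 = 85.116 s.

85.12 s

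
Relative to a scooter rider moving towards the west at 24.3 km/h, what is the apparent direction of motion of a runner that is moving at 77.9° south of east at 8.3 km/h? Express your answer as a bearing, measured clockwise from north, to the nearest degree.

107°

Taking east as x and north as y: runner velocity = (1.740, -8.116) km/h; scooter rider velocity = (-24.300, 0.000) km/h.
Velocity of runner relative to scooter rider = (1.740, -8.116) − (-24.300, 0.000) = (26.040, -8.116) km/h.
Bearing = atan2(26.04, -8.12) = 107.31° clockwise from north.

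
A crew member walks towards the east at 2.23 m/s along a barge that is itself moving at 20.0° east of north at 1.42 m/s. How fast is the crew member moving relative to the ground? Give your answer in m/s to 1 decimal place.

3.0 m/s

Taking east as x and north as y: barge velocity = (0.486, 1.334) m/s; crew member velocity relative to barge = (2.230, 0.000) m/s.
Velocity relative to ground = (0.486, 1.334) + (2.230, 0.000) = (2.716, 1.334) m/s.
Speed = |(2.716, 1.334)| = 3.026 m/s.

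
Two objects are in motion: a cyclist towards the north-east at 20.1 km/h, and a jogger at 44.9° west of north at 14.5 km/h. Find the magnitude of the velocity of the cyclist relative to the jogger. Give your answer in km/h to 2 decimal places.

Taking east as x and north as y: cyclist velocity = (14.213, 14.213) km/h; jogger velocity = (-10.235, 10.271) km/h.
Velocity of cyclist relative to jogger = (14.213, 14.213) − (-10.235, 10.271) = (24.448, 3.942) km/h.
Magnitude = |(24.448, 3.942)| = 24.764 km/h.

24.76 km/h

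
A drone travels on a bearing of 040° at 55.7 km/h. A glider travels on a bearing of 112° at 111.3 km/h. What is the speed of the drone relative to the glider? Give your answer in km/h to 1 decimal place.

Taking east as x and north as y: drone velocity = (35.803, 42.669) km/h; glider velocity = (103.196, -41.694) km/h.
Velocity of drone relative to glider = (35.803, 42.669) − (103.196, -41.694) = (-67.392, 84.362) km/h.
Magnitude = |(-67.392, 84.362)| = 107.976 km/h.

108.0 km/h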